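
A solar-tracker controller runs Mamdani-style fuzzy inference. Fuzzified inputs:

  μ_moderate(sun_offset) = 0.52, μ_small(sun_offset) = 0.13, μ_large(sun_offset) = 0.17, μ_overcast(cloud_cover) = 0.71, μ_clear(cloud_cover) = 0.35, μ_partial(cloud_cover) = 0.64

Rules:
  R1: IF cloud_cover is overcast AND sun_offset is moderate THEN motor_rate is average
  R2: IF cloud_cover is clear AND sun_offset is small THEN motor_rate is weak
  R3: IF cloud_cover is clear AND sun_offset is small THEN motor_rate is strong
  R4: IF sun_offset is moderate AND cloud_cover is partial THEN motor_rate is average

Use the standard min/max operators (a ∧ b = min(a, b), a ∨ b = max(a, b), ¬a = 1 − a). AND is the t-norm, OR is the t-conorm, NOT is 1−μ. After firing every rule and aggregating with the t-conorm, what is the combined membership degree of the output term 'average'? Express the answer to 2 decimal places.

0.52

R1: overcast=0.71, moderate=0.52; AND[min(a, b)] → w = 0.52
R2: clear=0.35, small=0.13; AND[min(a, b)] → w = 0.13
R3: clear=0.35, small=0.13; AND[min(a, b)] → w = 0.13
R4: moderate=0.52, partial=0.64; AND[min(a, b)] → w = 0.52
Rules with consequent 'average': {R1, R4} → strengths 0.52, 0.52
Aggregate via t-conorm [max(a, b)]: 0.52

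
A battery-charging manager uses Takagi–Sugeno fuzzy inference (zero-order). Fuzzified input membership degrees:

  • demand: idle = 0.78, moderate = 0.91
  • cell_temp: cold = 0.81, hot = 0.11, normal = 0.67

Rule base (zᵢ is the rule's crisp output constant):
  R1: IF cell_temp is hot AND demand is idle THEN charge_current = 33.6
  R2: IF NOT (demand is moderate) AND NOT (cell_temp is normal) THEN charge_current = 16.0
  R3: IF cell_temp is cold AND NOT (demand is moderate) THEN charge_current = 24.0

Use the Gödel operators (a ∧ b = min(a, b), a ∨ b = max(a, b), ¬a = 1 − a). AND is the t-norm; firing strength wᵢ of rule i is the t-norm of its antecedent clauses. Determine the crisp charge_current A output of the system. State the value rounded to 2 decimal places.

R1 (z=33.6): hot=0.11, idle=0.78; AND[min(a, b)] → w = 0.11
R2 (z=16.0): ¬moderate=1−0.91=0.09, ¬normal=1−0.67=0.33; AND[min(a, b)] → w = 0.09
R3 (z=24.0): cold=0.81, ¬moderate=1−0.91=0.09; AND[min(a, b)] → w = 0.09
Weighted average = (0.11·33.6 + 0.09·16.0 + 0.09·24.0) / (0.11 + 0.09 + 0.09)
  = 7.2960 / 0.2900 = 25.16

25.16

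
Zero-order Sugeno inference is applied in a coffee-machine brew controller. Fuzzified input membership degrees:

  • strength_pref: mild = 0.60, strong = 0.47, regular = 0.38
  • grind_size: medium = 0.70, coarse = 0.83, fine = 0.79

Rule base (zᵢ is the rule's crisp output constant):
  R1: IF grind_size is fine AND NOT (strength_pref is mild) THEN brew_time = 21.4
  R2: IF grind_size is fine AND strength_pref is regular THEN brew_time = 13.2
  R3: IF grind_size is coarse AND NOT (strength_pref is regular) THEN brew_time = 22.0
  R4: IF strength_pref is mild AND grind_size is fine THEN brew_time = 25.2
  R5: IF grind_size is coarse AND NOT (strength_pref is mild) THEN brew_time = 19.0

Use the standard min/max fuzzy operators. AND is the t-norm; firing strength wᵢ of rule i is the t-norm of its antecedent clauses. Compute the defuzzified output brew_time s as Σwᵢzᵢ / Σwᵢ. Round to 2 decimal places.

20.81

R1 (z=21.4): fine=0.79, ¬mild=1−0.60=0.40; AND[min(a, b)] → w = 0.40
R2 (z=13.2): fine=0.79, regular=0.38; AND[min(a, b)] → w = 0.38
R3 (z=22.0): coarse=0.83, ¬regular=1−0.38=0.62; AND[min(a, b)] → w = 0.62
R4 (z=25.2): mild=0.60, fine=0.79; AND[min(a, b)] → w = 0.60
R5 (z=19.0): coarse=0.83, ¬mild=1−0.60=0.40; AND[min(a, b)] → w = 0.40
Weighted average = (0.40·21.4 + 0.38·13.2 + 0.62·22.0 + 0.60·25.2 + 0.40·19.0) / (0.40 + 0.38 + 0.62 + 0.60 + 0.40)
  = 49.9360 / 2.4000 = 20.81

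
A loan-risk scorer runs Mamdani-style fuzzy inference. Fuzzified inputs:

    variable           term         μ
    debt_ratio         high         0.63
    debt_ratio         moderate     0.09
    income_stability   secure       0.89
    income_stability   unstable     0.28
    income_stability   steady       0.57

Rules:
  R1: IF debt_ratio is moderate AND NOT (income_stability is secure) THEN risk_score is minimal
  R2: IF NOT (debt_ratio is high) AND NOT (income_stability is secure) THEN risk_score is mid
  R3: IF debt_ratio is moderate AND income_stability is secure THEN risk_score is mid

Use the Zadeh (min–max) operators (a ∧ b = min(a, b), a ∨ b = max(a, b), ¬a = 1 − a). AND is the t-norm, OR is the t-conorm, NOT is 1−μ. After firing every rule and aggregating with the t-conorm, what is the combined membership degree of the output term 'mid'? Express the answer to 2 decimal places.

R1: moderate=0.09, ¬secure=1−0.89=0.11; AND[min(a, b)] → w = 0.09
R2: ¬high=1−0.63=0.37, ¬secure=1−0.89=0.11; AND[min(a, b)] → w = 0.11
R3: moderate=0.09, secure=0.89; AND[min(a, b)] → w = 0.09
Rules with consequent 'mid': {R2, R3} → strengths 0.11, 0.09
Aggregate via t-conorm [max(a, b)]: 0.11

0.11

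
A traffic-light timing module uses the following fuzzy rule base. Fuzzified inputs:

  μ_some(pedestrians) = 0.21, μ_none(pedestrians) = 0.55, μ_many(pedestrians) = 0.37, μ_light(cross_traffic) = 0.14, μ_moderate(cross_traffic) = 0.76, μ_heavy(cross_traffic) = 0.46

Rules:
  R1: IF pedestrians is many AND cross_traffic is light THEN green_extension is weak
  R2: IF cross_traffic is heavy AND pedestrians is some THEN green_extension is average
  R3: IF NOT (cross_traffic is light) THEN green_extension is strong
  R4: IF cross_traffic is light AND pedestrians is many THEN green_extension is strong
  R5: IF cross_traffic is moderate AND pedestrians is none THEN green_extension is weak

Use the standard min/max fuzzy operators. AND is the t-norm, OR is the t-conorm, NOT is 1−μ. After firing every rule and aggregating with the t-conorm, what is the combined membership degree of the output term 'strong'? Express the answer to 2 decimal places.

R1: many=0.37, light=0.14; AND[min(a, b)] → w = 0.14
R2: heavy=0.46, some=0.21; AND[min(a, b)] → w = 0.21
R3: ¬light=1−0.14=0.86 → w = 0.86
R4: light=0.14, many=0.37; AND[min(a, b)] → w = 0.14
R5: moderate=0.76, none=0.55; AND[min(a, b)] → w = 0.55
Rules with consequent 'strong': {R3, R4} → strengths 0.86, 0.14
Aggregate via t-conorm [max(a, b)]: 0.86

0.86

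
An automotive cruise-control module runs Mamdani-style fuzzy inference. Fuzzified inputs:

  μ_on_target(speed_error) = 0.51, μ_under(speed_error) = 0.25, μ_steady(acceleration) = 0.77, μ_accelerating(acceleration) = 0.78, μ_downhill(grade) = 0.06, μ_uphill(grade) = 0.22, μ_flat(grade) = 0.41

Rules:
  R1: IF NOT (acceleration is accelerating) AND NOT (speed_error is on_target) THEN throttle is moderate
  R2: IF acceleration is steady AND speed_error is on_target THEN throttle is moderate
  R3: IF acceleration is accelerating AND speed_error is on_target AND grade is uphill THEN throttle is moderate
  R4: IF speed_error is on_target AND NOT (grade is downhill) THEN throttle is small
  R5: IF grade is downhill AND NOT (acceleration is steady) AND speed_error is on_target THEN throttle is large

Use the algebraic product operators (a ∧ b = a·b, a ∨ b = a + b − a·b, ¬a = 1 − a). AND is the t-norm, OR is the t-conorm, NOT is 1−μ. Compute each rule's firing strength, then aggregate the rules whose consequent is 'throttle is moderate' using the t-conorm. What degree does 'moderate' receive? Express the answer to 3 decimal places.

R1: ¬accelerating=1−0.78=0.22, ¬on_target=1−0.51=0.49; AND[a·b] → w = 0.1078
R2: steady=0.77, on_target=0.51; AND[a·b] → w = 0.3927
R3: accelerating=0.78, on_target=0.51, uphill=0.22; AND[a·b] → w = 0.0875
R4: on_target=0.51, ¬downhill=1−0.06=0.94; AND[a·b] → w = 0.4794
R5: downhill=0.06, ¬steady=1−0.77=0.23, on_target=0.51; AND[a·b] → w = 0.0070
Rules with consequent 'moderate': {R1, R2, R3} → strengths 0.1078, 0.3927, 0.0875
Aggregate via t-conorm [a + b − a·b]: 0.5056

0.506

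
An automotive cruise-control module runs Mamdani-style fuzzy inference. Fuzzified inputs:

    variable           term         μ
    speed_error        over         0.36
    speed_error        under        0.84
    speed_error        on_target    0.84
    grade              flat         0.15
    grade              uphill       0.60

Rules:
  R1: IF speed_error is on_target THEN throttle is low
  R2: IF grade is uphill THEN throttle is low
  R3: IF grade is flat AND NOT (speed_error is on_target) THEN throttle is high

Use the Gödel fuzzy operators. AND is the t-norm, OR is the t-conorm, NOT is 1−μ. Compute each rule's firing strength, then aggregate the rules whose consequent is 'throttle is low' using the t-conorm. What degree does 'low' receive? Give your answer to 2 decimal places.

R1: on_target=0.84 → w = 0.84
R2: uphill=0.60 → w = 0.60
R3: flat=0.15, ¬on_target=1−0.84=0.16; AND[min(a, b)] → w = 0.15
Rules with consequent 'low': {R1, R2} → strengths 0.84, 0.60
Aggregate via t-conorm [max(a, b)]: 0.84

0.84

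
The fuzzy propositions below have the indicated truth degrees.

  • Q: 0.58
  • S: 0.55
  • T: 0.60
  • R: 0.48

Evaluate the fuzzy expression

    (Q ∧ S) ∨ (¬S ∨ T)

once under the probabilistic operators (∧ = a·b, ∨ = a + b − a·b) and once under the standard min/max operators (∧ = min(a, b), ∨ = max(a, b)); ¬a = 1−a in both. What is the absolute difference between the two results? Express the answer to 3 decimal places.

Under probabilistic:
  Q ∧ S = a·b on (0.5800, 0.5500) = 0.3190
  ¬S = 1 − 0.5500 = 0.4500
  ¬S ∨ T = a + b − a·b on (0.4500, 0.6000) = 0.7800
  (Q ∧ S) ∨ (¬S ∨ T) = a + b − a·b on (0.3190, 0.7800) = 0.8502
  → value = 0.8502
Under standard min/max:
  Q ∧ S = min(a, b) on (0.58, 0.55) = 0.55
  ¬S = 1 − 0.55 = 0.45
  ¬S ∨ T = max(a, b) on (0.45, 0.60) = 0.60
  (Q ∧ S) ∨ (¬S ∨ T) = max(a, b) on (0.55, 0.60) = 0.60
  → value = 0.6000
|0.8502 − 0.6000| = 0.250

0.250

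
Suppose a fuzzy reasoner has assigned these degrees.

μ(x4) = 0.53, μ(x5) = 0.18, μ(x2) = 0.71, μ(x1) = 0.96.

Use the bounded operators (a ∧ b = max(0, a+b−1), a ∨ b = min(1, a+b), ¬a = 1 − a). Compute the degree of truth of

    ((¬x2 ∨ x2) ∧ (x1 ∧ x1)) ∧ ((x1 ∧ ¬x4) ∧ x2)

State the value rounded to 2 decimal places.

0.06

¬x2 = 1 − 0.71 = 0.29
¬x2 ∨ x2 = min(1, a+b) on (0.29, 0.71) = 1.00
x1 ∧ x1 = max(0, a+b−1) on (0.96, 0.96) = 0.92
(¬x2 ∨ x2) ∧ (x1 ∧ x1) = max(0, a+b−1) on (1.00, 0.92) = 0.92
¬x4 = 1 − 0.53 = 0.47
x1 ∧ ¬x4 = max(0, a+b−1) on (0.96, 0.47) = 0.43
(x1 ∧ ¬x4) ∧ x2 = max(0, a+b−1) on (0.43, 0.71) = 0.14
((¬x2 ∨ x2) ∧ (x1 ∧ x1)) ∧ ((x1 ∧ ¬x4) ∧ x2) = max(0, a+b−1) on (0.92, 0.14) = 0.06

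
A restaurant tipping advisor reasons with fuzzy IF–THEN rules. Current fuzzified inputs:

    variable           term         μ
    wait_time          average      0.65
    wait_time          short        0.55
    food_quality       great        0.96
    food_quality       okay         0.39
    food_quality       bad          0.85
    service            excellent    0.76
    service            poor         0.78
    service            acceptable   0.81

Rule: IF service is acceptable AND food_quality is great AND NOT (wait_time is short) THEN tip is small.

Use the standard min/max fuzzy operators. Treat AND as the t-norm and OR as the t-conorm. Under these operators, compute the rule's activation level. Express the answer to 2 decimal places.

0.45

firing strength: acceptable=0.81, great=0.96, ¬short=1−0.55=0.45; AND[min(a, b)] → w = 0.45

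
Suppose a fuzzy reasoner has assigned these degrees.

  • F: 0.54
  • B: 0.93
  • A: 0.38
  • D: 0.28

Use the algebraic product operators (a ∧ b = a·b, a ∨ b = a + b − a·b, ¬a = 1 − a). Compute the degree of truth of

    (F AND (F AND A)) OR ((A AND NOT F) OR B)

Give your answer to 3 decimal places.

0.949

F AND A = a·b on (0.5400, 0.3800) = 0.2052
F AND (F AND A) = a·b on (0.5400, 0.2052) = 0.1108
NOT F = 1 − 0.5400 = 0.4600
A AND NOT F = a·b on (0.3800, 0.4600) = 0.1748
(A AND NOT F) OR B = a + b − a·b on (0.1748, 0.9300) = 0.9422
(F AND (F AND A)) OR ((A AND NOT F) OR B) = a + b − a·b on (0.1108, 0.9422) = 0.9486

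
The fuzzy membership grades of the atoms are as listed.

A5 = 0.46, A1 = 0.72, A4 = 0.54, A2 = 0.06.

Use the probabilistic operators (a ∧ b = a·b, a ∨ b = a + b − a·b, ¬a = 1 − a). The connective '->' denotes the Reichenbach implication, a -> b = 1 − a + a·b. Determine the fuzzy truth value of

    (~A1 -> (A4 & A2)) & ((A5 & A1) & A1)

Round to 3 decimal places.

0.174

~A1 = 1 − 0.7200 = 0.2800
A4 & A2 = a·b on (0.5400, 0.0600) = 0.0324
~A1 -> (A4 & A2)  [Reichenbach: 1 − a + a·b] with a=0.2800, b=0.0324 → 0.7291
A5 & A1 = a·b on (0.4600, 0.7200) = 0.3312
(A5 & A1) & A1 = a·b on (0.3312, 0.7200) = 0.2385
(~A1 -> (A4 & A2)) & ((A5 & A1) & A1) = a·b on (0.7291, 0.2385) = 0.1739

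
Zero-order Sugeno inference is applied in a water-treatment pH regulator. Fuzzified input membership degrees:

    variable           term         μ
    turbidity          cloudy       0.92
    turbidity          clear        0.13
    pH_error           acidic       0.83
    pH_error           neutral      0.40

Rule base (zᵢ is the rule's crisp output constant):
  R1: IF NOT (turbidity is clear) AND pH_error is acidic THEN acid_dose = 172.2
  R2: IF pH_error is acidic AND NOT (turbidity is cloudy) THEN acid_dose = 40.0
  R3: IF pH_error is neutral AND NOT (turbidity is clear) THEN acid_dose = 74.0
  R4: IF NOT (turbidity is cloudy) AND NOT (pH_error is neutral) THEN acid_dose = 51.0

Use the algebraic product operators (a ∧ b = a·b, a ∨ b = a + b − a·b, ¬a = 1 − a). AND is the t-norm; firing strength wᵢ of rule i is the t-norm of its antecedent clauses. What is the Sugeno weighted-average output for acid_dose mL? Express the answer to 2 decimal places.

R1 (z=172.2): ¬clear=1−0.13=0.87, acidic=0.83; AND[a·b] → w = 0.7221
R2 (z=40.0): acidic=0.83, ¬cloudy=1−0.92=0.08; AND[a·b] → w = 0.0664
R3 (z=74.0): neutral=0.40, ¬clear=1−0.13=0.87; AND[a·b] → w = 0.3480
R4 (z=51.0): ¬cloudy=1−0.92=0.08, ¬neutral=1−0.40=0.60; AND[a·b] → w = 0.0480
Weighted average = (0.7221·172.2 + 0.0664·40.0 + 0.3480·74.0 + 0.0480·51.0) / (0.7221 + 0.0664 + 0.3480 + 0.0480)
  = 155.2016 / 1.1845 = 131.03

131.03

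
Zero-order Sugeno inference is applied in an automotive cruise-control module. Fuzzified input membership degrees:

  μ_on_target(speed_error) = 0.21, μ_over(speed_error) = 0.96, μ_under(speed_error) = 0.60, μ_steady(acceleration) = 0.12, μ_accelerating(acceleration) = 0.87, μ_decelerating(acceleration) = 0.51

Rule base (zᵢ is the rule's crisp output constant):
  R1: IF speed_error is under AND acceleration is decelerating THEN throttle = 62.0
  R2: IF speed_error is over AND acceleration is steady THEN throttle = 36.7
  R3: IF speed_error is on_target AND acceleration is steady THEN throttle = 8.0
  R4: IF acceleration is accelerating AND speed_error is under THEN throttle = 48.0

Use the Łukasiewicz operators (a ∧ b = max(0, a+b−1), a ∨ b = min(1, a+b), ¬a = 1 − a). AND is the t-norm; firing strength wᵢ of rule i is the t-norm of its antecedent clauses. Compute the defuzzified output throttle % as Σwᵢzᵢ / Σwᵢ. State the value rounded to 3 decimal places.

R1 (z=62.0): under=0.60, decelerating=0.51; AND[max(0, a+b−1)] → w = 0.11
R2 (z=36.7): over=0.96, steady=0.12; AND[max(0, a+b−1)] → w = 0.08
R3 (z=8.0): on_target=0.21, steady=0.12; AND[max(0, a+b−1)] → w = 0.00
R4 (z=48.0): accelerating=0.87, under=0.60; AND[max(0, a+b−1)] → w = 0.47
Weighted average = (0.11·62.0 + 0.08·36.7 + 0.00·8.0 + 0.47·48.0) / (0.11 + 0.08 + 0.00 + 0.47)
  = 32.3160 / 0.6600 = 48.964

48.964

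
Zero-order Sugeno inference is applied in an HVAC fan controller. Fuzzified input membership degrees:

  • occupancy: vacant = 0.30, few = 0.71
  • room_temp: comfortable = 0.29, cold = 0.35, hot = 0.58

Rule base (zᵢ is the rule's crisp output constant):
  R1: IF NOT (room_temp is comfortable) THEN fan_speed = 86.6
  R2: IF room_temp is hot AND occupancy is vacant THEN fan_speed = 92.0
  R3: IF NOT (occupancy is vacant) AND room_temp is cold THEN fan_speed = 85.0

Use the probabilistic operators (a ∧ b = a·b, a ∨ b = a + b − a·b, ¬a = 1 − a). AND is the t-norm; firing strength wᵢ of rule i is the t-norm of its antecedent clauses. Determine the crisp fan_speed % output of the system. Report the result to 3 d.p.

R1 (z=86.6): ¬comfortable=1−0.29=0.71 → w = 0.7100
R2 (z=92.0): hot=0.58, vacant=0.30; AND[a·b] → w = 0.1740
R3 (z=85.0): ¬vacant=1−0.30=0.70, cold=0.35; AND[a·b] → w = 0.2450
Weighted average = (0.7100·86.6 + 0.1740·92.0 + 0.2450·85.0) / (0.7100 + 0.1740 + 0.2450)
  = 98.3190 / 1.1290 = 87.085

87.085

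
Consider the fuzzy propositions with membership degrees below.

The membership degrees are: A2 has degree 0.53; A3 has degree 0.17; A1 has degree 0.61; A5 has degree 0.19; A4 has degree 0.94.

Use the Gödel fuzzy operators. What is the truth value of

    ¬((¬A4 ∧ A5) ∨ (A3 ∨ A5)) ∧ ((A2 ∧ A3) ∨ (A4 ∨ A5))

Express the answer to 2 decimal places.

0.81

¬A4 = 1 − 0.94 = 0.06
¬A4 ∧ A5 = min(a, b) on (0.06, 0.19) = 0.06
A3 ∨ A5 = max(a, b) on (0.17, 0.19) = 0.19
(¬A4 ∧ A5) ∨ (A3 ∨ A5) = max(a, b) on (0.06, 0.19) = 0.19
¬((¬A4 ∧ A5) ∨ (A3 ∨ A5)) = 1 − 0.19 = 0.81
A2 ∧ A3 = min(a, b) on (0.53, 0.17) = 0.17
A4 ∨ A5 = max(a, b) on (0.94, 0.19) = 0.94
(A2 ∧ A3) ∨ (A4 ∨ A5) = max(a, b) on (0.17, 0.94) = 0.94
¬((¬A4 ∧ A5) ∨ (A3 ∨ A5)) ∧ ((A2 ∧ A3) ∨ (A4 ∨ A5)) = min(a, b) on (0.81, 0.94) = 0.81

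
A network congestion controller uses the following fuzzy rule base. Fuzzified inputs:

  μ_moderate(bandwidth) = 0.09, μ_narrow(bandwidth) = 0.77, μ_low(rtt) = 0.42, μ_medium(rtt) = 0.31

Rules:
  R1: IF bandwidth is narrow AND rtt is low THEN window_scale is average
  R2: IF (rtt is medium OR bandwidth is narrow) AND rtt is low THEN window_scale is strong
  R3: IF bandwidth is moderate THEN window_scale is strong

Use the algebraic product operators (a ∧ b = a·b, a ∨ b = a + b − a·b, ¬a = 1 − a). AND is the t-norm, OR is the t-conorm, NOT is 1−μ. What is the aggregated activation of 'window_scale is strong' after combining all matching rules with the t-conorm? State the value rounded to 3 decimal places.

0.412

R1: narrow=0.77, low=0.42; AND[a·b] → w = 0.3234
R2: (medium=0.31 OR narrow=0.77) = 0.8413; AND[a·b] with low=0.42 → w = 0.3533
R3: moderate=0.09 → w = 0.0900
Rules with consequent 'strong': {R2, R3} → strengths 0.3533, 0.0900
Aggregate via t-conorm [a + b − a·b]: 0.4115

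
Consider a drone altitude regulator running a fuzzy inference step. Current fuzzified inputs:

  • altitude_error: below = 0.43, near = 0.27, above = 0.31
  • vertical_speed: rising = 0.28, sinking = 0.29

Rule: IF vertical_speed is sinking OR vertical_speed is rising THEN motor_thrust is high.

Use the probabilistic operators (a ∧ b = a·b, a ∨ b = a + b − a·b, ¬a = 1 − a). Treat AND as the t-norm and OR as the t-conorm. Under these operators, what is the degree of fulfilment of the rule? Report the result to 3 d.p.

0.489

firing strength: sinking=0.29, rising=0.28; OR[a + b − a·b] → w = 0.4888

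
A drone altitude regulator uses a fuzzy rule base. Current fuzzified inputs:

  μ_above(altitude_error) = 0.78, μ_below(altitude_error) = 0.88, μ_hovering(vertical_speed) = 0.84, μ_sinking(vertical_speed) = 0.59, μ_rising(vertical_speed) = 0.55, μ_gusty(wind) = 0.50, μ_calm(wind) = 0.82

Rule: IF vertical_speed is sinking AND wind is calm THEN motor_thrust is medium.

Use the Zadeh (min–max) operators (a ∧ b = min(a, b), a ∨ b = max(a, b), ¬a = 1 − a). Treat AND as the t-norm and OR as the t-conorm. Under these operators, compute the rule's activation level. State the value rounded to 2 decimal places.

0.59

firing strength: sinking=0.59, calm=0.82; AND[min(a, b)] → w = 0.59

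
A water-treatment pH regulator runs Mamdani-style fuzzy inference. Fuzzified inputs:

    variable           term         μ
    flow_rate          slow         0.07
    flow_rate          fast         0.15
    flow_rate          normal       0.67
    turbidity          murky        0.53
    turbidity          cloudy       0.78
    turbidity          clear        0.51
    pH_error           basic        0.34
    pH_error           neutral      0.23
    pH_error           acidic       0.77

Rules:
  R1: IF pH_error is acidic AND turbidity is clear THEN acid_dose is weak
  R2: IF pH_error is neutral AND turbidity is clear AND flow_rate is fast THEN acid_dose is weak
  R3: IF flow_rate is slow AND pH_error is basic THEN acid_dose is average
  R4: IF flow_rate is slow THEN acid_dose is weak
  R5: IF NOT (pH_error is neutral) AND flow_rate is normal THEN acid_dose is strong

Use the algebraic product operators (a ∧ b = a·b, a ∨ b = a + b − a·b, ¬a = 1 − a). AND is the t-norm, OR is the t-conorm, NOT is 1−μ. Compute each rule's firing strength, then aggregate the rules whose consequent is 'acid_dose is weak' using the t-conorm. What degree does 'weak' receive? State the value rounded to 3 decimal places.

R1: acidic=0.77, clear=0.51; AND[a·b] → w = 0.3927
R2: neutral=0.23, clear=0.51, fast=0.15; AND[a·b] → w = 0.0176
R3: slow=0.07, basic=0.34; AND[a·b] → w = 0.0238
R4: slow=0.07 → w = 0.0700
R5: ¬neutral=1−0.23=0.77, normal=0.67; AND[a·b] → w = 0.5159
Rules with consequent 'weak': {R1, R2, R4} → strengths 0.3927, 0.0176, 0.0700
Aggregate via t-conorm [a + b − a·b]: 0.4451

0.445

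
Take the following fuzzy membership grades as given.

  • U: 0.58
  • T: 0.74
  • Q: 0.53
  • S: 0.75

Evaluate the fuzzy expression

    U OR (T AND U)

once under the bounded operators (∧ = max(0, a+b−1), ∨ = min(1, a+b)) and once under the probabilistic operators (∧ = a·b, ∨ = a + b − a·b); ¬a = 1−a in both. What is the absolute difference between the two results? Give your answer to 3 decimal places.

0.140

Under bounded:
  T AND U = max(0, a+b−1) on (0.74, 0.58) = 0.32
  U OR (T AND U) = min(1, a+b) on (0.58, 0.32) = 0.90
  → value = 0.9000
Under probabilistic:
  T AND U = a·b on (0.7400, 0.5800) = 0.4292
  U OR (T AND U) = a + b − a·b on (0.5800, 0.4292) = 0.7603
  → value = 0.7603
|0.9000 − 0.7603| = 0.140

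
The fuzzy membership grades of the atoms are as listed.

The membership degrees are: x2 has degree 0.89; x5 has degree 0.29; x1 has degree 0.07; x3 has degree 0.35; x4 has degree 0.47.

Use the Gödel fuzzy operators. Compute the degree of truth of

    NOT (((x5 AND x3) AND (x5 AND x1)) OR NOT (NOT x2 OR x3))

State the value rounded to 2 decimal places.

x5 AND x3 = min(a, b) on (0.29, 0.35) = 0.29
x5 AND x1 = min(a, b) on (0.29, 0.07) = 0.07
(x5 AND x3) AND (x5 AND x1) = min(a, b) on (0.29, 0.07) = 0.07
NOT x2 = 1 − 0.89 = 0.11
NOT x2 OR x3 = max(a, b) on (0.11, 0.35) = 0.35
NOT (NOT x2 OR x3) = 1 − 0.35 = 0.65
((x5 AND x3) AND (x5 AND x1)) OR NOT (NOT x2 OR x3) = max(a, b) on (0.07, 0.65) = 0.65
NOT (((x5 AND x3) AND (x5 AND x1)) OR NOT (NOT x2 OR x3)) = 1 − 0.65 = 0.35

0.35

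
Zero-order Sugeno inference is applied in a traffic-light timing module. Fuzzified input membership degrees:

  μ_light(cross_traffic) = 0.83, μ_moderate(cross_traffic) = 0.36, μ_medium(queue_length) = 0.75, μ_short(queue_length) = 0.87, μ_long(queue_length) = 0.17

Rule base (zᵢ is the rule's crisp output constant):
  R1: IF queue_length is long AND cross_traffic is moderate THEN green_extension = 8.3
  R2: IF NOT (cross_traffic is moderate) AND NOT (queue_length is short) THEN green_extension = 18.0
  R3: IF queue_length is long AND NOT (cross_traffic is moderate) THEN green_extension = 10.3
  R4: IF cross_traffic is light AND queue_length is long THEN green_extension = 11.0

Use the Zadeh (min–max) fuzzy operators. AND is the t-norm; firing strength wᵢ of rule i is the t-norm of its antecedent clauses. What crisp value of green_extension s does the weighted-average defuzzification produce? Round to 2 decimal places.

11.52

R1 (z=8.3): long=0.17, moderate=0.36; AND[min(a, b)] → w = 0.17
R2 (z=18.0): ¬moderate=1−0.36=0.64, ¬short=1−0.87=0.13; AND[min(a, b)] → w = 0.13
R3 (z=10.3): long=0.17, ¬moderate=1−0.36=0.64; AND[min(a, b)] → w = 0.17
R4 (z=11.0): light=0.83, long=0.17; AND[min(a, b)] → w = 0.17
Weighted average = (0.17·8.3 + 0.13·18.0 + 0.17·10.3 + 0.17·11.0) / (0.17 + 0.13 + 0.17 + 0.17)
  = 7.3720 / 0.6400 = 11.52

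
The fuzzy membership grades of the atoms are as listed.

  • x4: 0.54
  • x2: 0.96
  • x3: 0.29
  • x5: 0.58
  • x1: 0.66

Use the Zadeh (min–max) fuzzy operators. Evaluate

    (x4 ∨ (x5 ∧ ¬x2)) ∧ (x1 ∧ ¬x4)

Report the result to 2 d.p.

¬x2 = 1 − 0.96 = 0.04
x5 ∧ ¬x2 = min(a, b) on (0.58, 0.04) = 0.04
x4 ∨ (x5 ∧ ¬x2) = max(a, b) on (0.54, 0.04) = 0.54
¬x4 = 1 − 0.54 = 0.46
x1 ∧ ¬x4 = min(a, b) on (0.66, 0.46) = 0.46
(x4 ∨ (x5 ∧ ¬x2)) ∧ (x1 ∧ ¬x4) = min(a, b) on (0.54, 0.46) = 0.46

0.46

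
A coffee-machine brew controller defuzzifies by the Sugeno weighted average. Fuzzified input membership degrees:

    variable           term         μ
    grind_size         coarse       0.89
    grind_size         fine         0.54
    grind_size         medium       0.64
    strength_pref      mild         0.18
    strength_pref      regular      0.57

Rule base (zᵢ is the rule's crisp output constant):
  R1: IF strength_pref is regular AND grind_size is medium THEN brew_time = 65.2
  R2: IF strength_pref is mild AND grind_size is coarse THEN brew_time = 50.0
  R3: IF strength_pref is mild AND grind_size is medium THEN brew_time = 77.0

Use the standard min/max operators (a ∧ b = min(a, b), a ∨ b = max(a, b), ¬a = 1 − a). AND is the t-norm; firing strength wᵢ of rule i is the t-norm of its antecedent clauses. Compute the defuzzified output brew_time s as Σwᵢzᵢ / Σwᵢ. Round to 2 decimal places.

R1 (z=65.2): regular=0.57, medium=0.64; AND[min(a, b)] → w = 0.57
R2 (z=50.0): mild=0.18, coarse=0.89; AND[min(a, b)] → w = 0.18
R3 (z=77.0): mild=0.18, medium=0.64; AND[min(a, b)] → w = 0.18
Weighted average = (0.57·65.2 + 0.18·50.0 + 0.18·77.0) / (0.57 + 0.18 + 0.18)
  = 60.0240 / 0.9300 = 64.54

64.54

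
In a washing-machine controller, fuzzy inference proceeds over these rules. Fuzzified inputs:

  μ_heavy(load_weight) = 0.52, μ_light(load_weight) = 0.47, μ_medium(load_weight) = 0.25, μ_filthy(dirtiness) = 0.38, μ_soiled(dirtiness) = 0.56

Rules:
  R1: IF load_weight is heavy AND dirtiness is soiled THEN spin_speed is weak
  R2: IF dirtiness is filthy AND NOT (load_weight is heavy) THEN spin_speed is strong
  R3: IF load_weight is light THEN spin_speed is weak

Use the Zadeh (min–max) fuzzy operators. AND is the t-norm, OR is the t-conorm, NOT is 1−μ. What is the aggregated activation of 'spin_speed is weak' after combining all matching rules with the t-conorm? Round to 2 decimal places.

0.52

R1: heavy=0.52, soiled=0.56; AND[min(a, b)] → w = 0.52
R2: filthy=0.38, ¬heavy=1−0.52=0.48; AND[min(a, b)] → w = 0.38
R3: light=0.47 → w = 0.47
Rules with consequent 'weak': {R1, R3} → strengths 0.52, 0.47
Aggregate via t-conorm [max(a, b)]: 0.52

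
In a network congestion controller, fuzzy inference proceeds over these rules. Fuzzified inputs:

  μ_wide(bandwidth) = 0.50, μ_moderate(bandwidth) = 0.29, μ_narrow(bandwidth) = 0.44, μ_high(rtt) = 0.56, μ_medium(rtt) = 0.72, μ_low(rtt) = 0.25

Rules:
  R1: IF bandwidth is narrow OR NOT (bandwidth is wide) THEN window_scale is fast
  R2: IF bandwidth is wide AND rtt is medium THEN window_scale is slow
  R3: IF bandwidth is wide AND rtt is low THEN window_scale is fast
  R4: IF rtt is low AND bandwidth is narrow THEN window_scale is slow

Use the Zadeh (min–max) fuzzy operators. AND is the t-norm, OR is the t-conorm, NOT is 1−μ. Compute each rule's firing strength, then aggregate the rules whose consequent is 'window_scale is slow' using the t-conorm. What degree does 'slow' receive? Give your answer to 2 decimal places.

0.50

R1: narrow=0.44, ¬wide=1−0.50=0.50; OR[max(a, b)] → w = 0.50
R2: wide=0.50, medium=0.72; AND[min(a, b)] → w = 0.50
R3: wide=0.50, low=0.25; AND[min(a, b)] → w = 0.25
R4: low=0.25, narrow=0.44; AND[min(a, b)] → w = 0.25
Rules with consequent 'slow': {R2, R4} → strengths 0.50, 0.25
Aggregate via t-conorm [max(a, b)]: 0.50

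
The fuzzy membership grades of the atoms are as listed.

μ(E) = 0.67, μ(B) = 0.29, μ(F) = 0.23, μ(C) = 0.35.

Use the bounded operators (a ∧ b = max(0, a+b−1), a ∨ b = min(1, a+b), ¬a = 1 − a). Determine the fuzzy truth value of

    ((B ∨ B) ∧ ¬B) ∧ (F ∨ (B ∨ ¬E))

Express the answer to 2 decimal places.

B ∨ B = min(1, a+b) on (0.29, 0.29) = 0.58
¬B = 1 − 0.29 = 0.71
(B ∨ B) ∧ ¬B = max(0, a+b−1) on (0.58, 0.71) = 0.29
¬E = 1 − 0.67 = 0.33
B ∨ ¬E = min(1, a+b) on (0.29, 0.33) = 0.62
F ∨ (B ∨ ¬E) = min(1, a+b) on (0.23, 0.62) = 0.85
((B ∨ B) ∧ ¬B) ∧ (F ∨ (B ∨ ¬E)) = max(0, a+b−1) on (0.29, 0.85) = 0.14

0.14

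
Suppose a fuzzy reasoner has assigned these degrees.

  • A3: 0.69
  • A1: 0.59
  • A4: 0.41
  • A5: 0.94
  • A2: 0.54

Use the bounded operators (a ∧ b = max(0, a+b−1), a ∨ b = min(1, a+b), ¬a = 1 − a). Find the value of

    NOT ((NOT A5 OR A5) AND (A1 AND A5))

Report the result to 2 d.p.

0.47

NOT A5 = 1 − 0.94 = 0.06
NOT A5 OR A5 = min(1, a+b) on (0.06, 0.94) = 1.00
A1 AND A5 = max(0, a+b−1) on (0.59, 0.94) = 0.53
(NOT A5 OR A5) AND (A1 AND A5) = max(0, a+b−1) on (1.00, 0.53) = 0.53
NOT ((NOT A5 OR A5) AND (A1 AND A5)) = 1 − 0.53 = 0.47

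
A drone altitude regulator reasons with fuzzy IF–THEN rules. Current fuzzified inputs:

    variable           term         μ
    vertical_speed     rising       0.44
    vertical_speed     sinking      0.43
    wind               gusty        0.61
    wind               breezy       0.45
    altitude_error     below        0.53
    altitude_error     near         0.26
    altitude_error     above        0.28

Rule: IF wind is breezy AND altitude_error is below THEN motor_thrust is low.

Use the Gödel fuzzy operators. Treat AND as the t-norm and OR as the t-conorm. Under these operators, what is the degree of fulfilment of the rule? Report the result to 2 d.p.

firing strength: breezy=0.45, below=0.53; AND[min(a, b)] → w = 0.45

0.45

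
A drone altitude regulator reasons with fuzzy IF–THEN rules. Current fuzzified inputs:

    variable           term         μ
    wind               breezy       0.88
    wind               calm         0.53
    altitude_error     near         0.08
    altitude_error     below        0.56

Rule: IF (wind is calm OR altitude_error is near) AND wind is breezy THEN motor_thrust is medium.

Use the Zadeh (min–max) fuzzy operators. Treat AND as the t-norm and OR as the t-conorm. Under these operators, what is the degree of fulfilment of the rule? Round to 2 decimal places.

0.53

firing strength: (calm=0.53 OR near=0.08) = 0.53; AND[min(a, b)] with breezy=0.88 → w = 0.53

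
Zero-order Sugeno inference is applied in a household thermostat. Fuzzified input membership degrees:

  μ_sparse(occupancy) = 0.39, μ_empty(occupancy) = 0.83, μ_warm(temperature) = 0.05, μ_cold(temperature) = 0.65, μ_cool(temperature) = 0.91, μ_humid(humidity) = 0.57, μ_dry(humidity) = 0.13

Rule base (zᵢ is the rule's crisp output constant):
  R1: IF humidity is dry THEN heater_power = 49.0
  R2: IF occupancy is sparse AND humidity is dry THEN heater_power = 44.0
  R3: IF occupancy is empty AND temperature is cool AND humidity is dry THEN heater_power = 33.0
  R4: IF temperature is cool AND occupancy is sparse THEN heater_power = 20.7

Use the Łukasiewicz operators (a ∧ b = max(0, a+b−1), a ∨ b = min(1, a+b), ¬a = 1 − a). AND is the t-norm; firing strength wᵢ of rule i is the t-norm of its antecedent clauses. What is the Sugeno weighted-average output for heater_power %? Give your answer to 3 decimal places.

R1 (z=49.0): dry=0.13 → w = 0.13
R2 (z=44.0): sparse=0.39, dry=0.13; AND[max(0, a+b−1)] → w = 0.00
R3 (z=33.0): empty=0.83, cool=0.91, dry=0.13; AND[max(0, a+b−1)] → w = 0.00
R4 (z=20.7): cool=0.91, sparse=0.39; AND[max(0, a+b−1)] → w = 0.30
Weighted average = (0.13·49.0 + 0.00·44.0 + 0.00·33.0 + 0.30·20.7) / (0.13 + 0.00 + 0.00 + 0.30)
  = 12.5800 / 0.4300 = 29.256

29.256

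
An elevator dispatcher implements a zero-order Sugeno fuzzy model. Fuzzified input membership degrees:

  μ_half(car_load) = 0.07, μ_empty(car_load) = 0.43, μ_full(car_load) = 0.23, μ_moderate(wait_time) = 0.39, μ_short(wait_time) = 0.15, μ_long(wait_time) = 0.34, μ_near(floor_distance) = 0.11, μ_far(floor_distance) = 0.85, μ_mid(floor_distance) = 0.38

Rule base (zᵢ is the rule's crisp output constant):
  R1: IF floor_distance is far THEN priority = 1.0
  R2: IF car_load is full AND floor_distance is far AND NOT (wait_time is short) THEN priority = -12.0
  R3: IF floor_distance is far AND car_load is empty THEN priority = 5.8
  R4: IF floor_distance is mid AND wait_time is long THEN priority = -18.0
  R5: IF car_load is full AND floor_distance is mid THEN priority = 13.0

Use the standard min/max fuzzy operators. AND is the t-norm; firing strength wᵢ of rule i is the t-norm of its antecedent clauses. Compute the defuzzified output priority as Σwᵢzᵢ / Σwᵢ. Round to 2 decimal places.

-1.22

R1 (z=1.0): far=0.85 → w = 0.85
R2 (z=-12.0): full=0.23, far=0.85, ¬short=1−0.15=0.85; AND[min(a, b)] → w = 0.23
R3 (z=5.8): far=0.85, empty=0.43; AND[min(a, b)] → w = 0.43
R4 (z=-18.0): mid=0.38, long=0.34; AND[min(a, b)] → w = 0.34
R5 (z=13.0): full=0.23, mid=0.38; AND[min(a, b)] → w = 0.23
Weighted average = (0.85·1.0 + 0.23·-12.0 + 0.43·5.8 + 0.34·-18.0 + 0.23·13.0) / (0.85 + 0.23 + 0.43 + 0.34 + 0.23)
  = -2.5460 / 2.0800 = -1.22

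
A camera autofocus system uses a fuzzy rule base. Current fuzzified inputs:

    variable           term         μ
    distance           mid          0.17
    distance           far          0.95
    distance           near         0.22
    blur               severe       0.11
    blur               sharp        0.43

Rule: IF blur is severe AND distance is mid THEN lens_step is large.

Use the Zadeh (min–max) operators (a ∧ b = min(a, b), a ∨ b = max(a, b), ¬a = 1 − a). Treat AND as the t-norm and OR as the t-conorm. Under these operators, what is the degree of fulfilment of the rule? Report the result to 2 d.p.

firing strength: severe=0.11, mid=0.17; AND[min(a, b)] → w = 0.11

0.11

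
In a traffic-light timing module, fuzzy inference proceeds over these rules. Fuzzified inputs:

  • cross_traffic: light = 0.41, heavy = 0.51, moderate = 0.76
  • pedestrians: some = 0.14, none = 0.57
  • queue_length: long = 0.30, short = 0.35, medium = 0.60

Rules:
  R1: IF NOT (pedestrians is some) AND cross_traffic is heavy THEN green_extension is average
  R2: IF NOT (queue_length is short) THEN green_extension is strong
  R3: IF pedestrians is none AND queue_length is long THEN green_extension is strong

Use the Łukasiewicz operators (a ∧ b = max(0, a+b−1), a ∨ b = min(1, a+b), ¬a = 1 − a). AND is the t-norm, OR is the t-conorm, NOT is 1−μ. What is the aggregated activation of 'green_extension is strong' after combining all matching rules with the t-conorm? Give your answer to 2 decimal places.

0.65

R1: ¬some=1−0.14=0.86, heavy=0.51; AND[max(0, a+b−1)] → w = 0.37
R2: ¬short=1−0.35=0.65 → w = 0.65
R3: none=0.57, long=0.30; AND[max(0, a+b−1)] → w = 0.00
Rules with consequent 'strong': {R2, R3} → strengths 0.65, 0.00
Aggregate via t-conorm [min(1, a+b)]: 0.65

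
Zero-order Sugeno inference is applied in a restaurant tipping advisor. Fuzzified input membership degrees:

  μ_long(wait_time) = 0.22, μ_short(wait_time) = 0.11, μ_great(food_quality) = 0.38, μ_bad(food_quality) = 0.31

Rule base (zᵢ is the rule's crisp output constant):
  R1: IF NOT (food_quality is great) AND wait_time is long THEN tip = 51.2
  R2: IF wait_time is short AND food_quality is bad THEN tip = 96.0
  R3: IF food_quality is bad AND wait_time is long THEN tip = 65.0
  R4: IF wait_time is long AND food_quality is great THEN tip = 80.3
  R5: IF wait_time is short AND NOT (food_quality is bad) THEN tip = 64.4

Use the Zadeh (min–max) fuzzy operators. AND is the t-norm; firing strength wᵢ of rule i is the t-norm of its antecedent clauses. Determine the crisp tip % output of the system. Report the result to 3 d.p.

R1 (z=51.2): ¬great=1−0.38=0.62, long=0.22; AND[min(a, b)] → w = 0.22
R2 (z=96.0): short=0.11, bad=0.31; AND[min(a, b)] → w = 0.11
R3 (z=65.0): bad=0.31, long=0.22; AND[min(a, b)] → w = 0.22
R4 (z=80.3): long=0.22, great=0.38; AND[min(a, b)] → w = 0.22
R5 (z=64.4): short=0.11, ¬bad=1−0.31=0.69; AND[min(a, b)] → w = 0.11
Weighted average = (0.22·51.2 + 0.11·96.0 + 0.22·65.0 + 0.22·80.3 + 0.11·64.4) / (0.22 + 0.11 + 0.22 + 0.22 + 0.11)
  = 60.8740 / 0.8800 = 69.175

69.175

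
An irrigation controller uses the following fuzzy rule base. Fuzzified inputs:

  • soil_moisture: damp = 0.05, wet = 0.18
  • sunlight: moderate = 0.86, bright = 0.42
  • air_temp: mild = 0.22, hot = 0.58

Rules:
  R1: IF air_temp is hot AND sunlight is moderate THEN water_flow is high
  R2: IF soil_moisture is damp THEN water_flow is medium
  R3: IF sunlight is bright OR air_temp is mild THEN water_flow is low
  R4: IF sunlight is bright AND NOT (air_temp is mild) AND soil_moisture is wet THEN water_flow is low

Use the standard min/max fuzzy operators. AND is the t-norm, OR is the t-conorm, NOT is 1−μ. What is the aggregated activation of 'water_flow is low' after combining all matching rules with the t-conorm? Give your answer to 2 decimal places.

0.42

R1: hot=0.58, moderate=0.86; AND[min(a, b)] → w = 0.58
R2: damp=0.05 → w = 0.05
R3: bright=0.42, mild=0.22; OR[max(a, b)] → w = 0.42
R4: bright=0.42, ¬mild=1−0.22=0.78, wet=0.18; AND[min(a, b)] → w = 0.18
Rules with consequent 'low': {R3, R4} → strengths 0.42, 0.18
Aggregate via t-conorm [max(a, b)]: 0.42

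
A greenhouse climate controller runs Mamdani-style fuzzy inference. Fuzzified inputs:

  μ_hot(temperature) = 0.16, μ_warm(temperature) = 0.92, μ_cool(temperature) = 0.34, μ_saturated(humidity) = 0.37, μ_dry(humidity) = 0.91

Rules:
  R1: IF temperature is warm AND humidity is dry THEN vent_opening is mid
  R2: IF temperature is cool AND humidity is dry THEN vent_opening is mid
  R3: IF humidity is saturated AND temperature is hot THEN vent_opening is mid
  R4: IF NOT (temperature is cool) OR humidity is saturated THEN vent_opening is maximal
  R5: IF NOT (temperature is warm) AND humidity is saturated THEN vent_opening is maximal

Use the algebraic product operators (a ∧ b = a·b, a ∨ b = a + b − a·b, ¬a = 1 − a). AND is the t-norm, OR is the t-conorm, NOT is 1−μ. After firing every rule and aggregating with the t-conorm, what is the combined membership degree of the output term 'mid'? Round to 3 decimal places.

R1: warm=0.92, dry=0.91; AND[a·b] → w = 0.8372
R2: cool=0.34, dry=0.91; AND[a·b] → w = 0.3094
R3: saturated=0.37, hot=0.16; AND[a·b] → w = 0.0592
R4: ¬cool=1−0.34=0.66, saturated=0.37; OR[a + b − a·b] → w = 0.7858
R5: ¬warm=1−0.92=0.08, saturated=0.37; AND[a·b] → w = 0.0296
Rules with consequent 'mid': {R1, R2, R3} → strengths 0.8372, 0.3094, 0.0592
Aggregate via t-conorm [a + b − a·b]: 0.8942

0.894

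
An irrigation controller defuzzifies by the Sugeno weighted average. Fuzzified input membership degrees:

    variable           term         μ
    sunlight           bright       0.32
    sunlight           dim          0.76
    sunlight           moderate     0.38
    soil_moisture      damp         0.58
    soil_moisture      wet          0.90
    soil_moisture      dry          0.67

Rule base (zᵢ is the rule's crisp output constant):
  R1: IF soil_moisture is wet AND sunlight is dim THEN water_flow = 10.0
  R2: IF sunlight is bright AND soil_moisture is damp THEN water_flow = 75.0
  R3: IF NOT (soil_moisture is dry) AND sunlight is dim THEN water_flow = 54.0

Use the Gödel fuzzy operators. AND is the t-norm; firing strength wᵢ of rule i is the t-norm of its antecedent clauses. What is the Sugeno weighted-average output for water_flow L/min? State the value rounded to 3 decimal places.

35.050

R1 (z=10.0): wet=0.90, dim=0.76; AND[min(a, b)] → w = 0.76
R2 (z=75.0): bright=0.32, damp=0.58; AND[min(a, b)] → w = 0.32
R3 (z=54.0): ¬dry=1−0.67=0.33, dim=0.76; AND[min(a, b)] → w = 0.33
Weighted average = (0.76·10.0 + 0.32·75.0 + 0.33·54.0) / (0.76 + 0.32 + 0.33)
  = 49.4200 / 1.4100 = 35.050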